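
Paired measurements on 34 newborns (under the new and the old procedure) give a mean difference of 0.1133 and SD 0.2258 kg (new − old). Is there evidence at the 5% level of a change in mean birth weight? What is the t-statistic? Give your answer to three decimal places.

2.926

H0: μ_d = 0; H1: μ_d ≠ 0 (paired t-test on the differences, two-sided).
t = d̄/(s_d/√n) = 0.1133/(0.2258/√34) = 2.926
df = n − 1 = 33
Two-sided p-value ≈ 0.006
Since p ≈ 0.006 < α = 0.05, reject H0; the data support H1.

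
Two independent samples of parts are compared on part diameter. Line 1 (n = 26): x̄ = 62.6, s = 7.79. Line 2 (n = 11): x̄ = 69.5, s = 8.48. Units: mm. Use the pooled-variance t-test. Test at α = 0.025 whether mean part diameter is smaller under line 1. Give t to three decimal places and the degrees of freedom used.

Let group 1 = line 1, group 2 = line 2. H0: μ_1 = μ_2; H1: μ_1 < μ_2 (two-sample pooled-variance t-test, left-tailed).
s_p² = [(26−1)·7.79² + (11−1)·8.48²]/(26+11−2) = 63.8916
t = (62.6 − 69.5)/√[63.8916·(1/26 + 1/11)] = -2.400
df = n₁ + n₂ − 2 = 35
p-value = P(T ≤ -2.400) ≈ 0.0109
Since p ≈ 0.0109 < α = 0.025, reject H0; the evidence is statistically significant.

t = -2.400, df = 35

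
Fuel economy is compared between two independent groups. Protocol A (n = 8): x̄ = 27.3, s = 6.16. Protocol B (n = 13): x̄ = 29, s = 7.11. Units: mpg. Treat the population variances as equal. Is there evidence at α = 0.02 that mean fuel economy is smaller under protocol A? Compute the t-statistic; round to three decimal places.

-0.558

Let group 1 = protocol A, group 2 = protocol B. H0: μ_1 = μ_2; H1: μ_1 < μ_2 (two-sample pooled-variance t-test, left-tailed).
s_p² = [(8−1)·6.16² + (13−1)·7.11²]/(8+13−2) = 45.9076
t = (27.3 − 29)/√[45.9076·(1/8 + 1/13)] = -0.558
df = n₁ + n₂ − 2 = 19
p-value = P(T ≤ -0.558) ≈ 0.292
Since p ≈ 0.292 > α = 0.02, fail to reject H0; the data do not provide sufficient evidence against H0.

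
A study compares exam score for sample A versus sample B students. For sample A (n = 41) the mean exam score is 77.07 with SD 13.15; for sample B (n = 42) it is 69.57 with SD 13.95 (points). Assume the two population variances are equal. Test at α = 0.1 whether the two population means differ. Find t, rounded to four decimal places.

2.5191

Let group 1 = sample A, group 2 = sample B. H0: μ_1 = μ_2; H1: μ_1 ≠ μ_2 (two-sample pooled-variance t-test, two-sided).
s_p² = [(41−1)·13.15² + (42−1)·13.95²]/(41+42−2) = 183.896
t = (77.07 − 69.57)/√[183.896·(1/41 + 1/42)] = 2.5191
df = n₁ + n₂ − 2 = 81
Two-sided p-value ≈ 0.014
Since p ≈ 0.014 < α = 0.1, reject H0; the data support H1.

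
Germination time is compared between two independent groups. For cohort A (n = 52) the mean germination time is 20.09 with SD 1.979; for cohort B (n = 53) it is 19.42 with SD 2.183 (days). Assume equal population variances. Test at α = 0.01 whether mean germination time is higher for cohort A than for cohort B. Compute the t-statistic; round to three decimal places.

Let group 1 = cohort A, group 2 = cohort B. H0: μ_1 = μ_2; H1: μ_1 > μ_2 (two-sample pooled-variance t-test, right-tailed).
s_p² = [(52−1)·1.979² + (53−1)·2.183²]/(52+53−2) = 4.34509
t = (20.09 − 19.42)/√[4.34509·(1/52 + 1/53)] = 1.647
df = n₁ + n₂ − 2 = 103
p-value = P(T ≥ 1.647) ≈ 0.051
Since p ≈ 0.051 > α = 0.01, fail to reject H0; the data do not provide sufficient evidence against H0.

1.647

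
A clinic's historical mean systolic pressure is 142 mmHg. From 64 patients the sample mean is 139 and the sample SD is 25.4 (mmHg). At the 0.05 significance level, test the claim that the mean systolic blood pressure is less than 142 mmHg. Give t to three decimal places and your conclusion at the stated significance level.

H0: μ = 142; H1: μ < 142 (one-sample t-test, left-tailed).
t = (x̄ − μ₀)/(s/√n) = (139 − 142)/(25.4/√64) = -0.945
df = n − 1 = 63
p-value = P(T ≤ -0.945) ≈ 0.1742
Since p ≈ 0.1742 > α = 0.05, fail to reject H0; the data do not provide sufficient evidence against H0.

t = -0.945; fail to reject H0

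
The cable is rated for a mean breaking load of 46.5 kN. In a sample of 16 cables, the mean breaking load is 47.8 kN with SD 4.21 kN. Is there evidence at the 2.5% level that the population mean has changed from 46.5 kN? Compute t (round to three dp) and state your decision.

t = 1.235; fail to reject H0

H0: μ = 46.5; H1: μ ≠ 46.5 (one-sample t-test, two-sided).
t = (x̄ − μ₀)/(s/√n) = (47.8 − 46.5)/(4.21/√16) = 1.235
df = n − 1 = 15
Two-sided p-value ≈ 0.236
Since p ≈ 0.236 > α = 0.025, fail to reject H0; the evidence is not statistically significant.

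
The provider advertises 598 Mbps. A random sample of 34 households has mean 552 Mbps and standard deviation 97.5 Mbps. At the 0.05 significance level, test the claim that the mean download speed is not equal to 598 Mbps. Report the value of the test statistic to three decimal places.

-2.751

H0: μ = 598; H1: μ ≠ 598 (one-sample t-test, two-sided).
t = (x̄ − μ₀)/(s/√n) = (552 − 598)/(97.5/√34) = -2.751
df = n − 1 = 33
Two-sided p-value ≈ 0.0096
Since p ≈ 0.0096 < α = 0.05, reject H0; the evidence is statistically significant.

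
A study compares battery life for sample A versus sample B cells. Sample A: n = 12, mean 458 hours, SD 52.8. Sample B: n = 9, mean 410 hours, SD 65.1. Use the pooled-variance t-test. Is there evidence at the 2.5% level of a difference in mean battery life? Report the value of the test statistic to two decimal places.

1.87

Let group 1 = sample A, group 2 = sample B. H0: μ_1 = μ_2; H1: μ_1 ≠ μ_2 (two-sample pooled-variance t-test, two-sided).
s_p² = [(12−1)·52.8² + (9−1)·65.1²]/(12+9−2) = 3398.44
t = (458 − 410)/√[3398.44·(1/12 + 1/9)] = 1.87
df = n₁ + n₂ − 2 = 19
Two-sided p-value ≈ 0.077
Since p ≈ 0.077 > α = 0.025, fail to reject H0; the evidence is not statistically significant.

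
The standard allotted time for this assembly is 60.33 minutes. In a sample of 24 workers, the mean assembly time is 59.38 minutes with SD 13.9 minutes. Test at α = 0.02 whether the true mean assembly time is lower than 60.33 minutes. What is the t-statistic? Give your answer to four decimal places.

H0: μ = 60.33; H1: μ < 60.33 (one-sample t-test, left-tailed).
t = (x̄ − μ₀)/(s/√n) = (59.38 − 60.33)/(13.9/√24) = -0.3348
df = n − 1 = 23
p-value = P(T ≤ -0.3348) ≈ 0.3704
Since p ≈ 0.3704 > α = 0.02, fail to reject H0; the data do not provide sufficient evidence against H0.

-0.3348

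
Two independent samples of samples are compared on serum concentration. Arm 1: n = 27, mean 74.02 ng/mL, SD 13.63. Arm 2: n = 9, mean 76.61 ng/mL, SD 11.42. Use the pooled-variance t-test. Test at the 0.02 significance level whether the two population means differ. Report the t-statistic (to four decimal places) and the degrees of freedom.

Let group 1 = arm 1, group 2 = arm 2. H0: μ_1 = μ_2; H1: μ_1 ≠ μ_2 (two-sample pooled-variance t-test, two-sided).
s_p² = [(27−1)·13.63² + (9−1)·11.42²]/(27+9−2) = 172.751
t = (74.02 − 76.61)/√[172.751·(1/27 + 1/9)] = -0.5120
df = n₁ + n₂ − 2 = 34
Two-sided p-value ≈ 0.612
Since p ≈ 0.612 > α = 0.02, fail to reject H0; the data do not provide sufficient evidence against H0.

t = -0.5120, df = 34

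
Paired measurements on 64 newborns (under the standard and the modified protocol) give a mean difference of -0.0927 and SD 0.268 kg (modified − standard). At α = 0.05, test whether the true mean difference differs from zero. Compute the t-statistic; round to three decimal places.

-2.767

H0: μ_d = 0; H1: μ_d ≠ 0 (paired t-test on the differences, two-sided).
t = d̄/(s_d/√n) = -0.0927/(0.268/√64) = -2.767
df = n − 1 = 63
Two-sided p-value ≈ 0.0074
Since p ≈ 0.0074 < α = 0.05, reject H0; the evidence is statistically significant.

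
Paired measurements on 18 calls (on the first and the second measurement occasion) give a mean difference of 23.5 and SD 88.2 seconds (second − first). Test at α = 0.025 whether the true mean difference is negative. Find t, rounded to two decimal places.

1.13

H0: μ_d = 0; H1: μ_d < 0 (paired t-test on the differences, left-tailed).
t = d̄/(s_d/√n) = 23.5/(88.2/√18) = 1.13
df = n − 1 = 17
p-value = P(T ≤ 1.13) ≈ 0.863
Since p ≈ 0.863 > α = 0.025, fail to reject H0; the data do not provide sufficient evidence against H0.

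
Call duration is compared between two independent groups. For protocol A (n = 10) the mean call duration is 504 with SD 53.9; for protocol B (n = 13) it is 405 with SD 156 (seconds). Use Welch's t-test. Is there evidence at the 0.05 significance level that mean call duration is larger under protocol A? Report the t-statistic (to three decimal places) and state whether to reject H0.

Let group 1 = protocol A, group 2 = protocol B. H0: μ_1 = μ_2; H1: μ_1 > μ_2 (Welch's two-sample t-test, right-tailed).
t = (x̄_1 − x̄_2)/√(s_1²/n_1 + s_2²/n_2) = (504 − 405)/√(53.9²/10 + 156²/13) = 2.129
Welch–Satterthwaite df ≈ 15.52
p-value = P(T ≥ 2.129) ≈ 0.0248
Since p ≈ 0.0248 < α = 0.05, reject H0; the data support H1.

t = 2.129; reject H0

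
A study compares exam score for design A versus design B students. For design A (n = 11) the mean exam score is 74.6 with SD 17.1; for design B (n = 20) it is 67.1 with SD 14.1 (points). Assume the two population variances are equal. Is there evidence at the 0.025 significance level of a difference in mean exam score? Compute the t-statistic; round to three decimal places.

Let group 1 = design A, group 2 = design B. H0: μ_1 = μ_2; H1: μ_1 ≠ μ_2 (two-sample pooled-variance t-test, two-sided).
s_p² = [(11−1)·17.1² + (20−1)·14.1²]/(11+20−2) = 231.086
t = (74.6 − 67.1)/√[231.086·(1/11 + 1/20)] = 1.314
df = n₁ + n₂ − 2 = 29
Two-sided p-value ≈ 0.1990
Since p ≈ 0.1990 > α = 0.025, fail to reject H0; the data do not provide sufficient evidence against H0.

1.314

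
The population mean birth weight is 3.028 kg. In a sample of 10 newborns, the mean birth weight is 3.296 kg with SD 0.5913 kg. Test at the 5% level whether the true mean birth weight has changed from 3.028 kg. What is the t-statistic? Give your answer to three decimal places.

H0: μ = 3.028; H1: μ ≠ 3.028 (one-sample t-test, two-sided).
t = (x̄ − μ₀)/(s/√n) = (3.296 − 3.028)/(0.5913/√10) = 1.433
df = n − 1 = 9
Two-sided p-value ≈ 0.1856
Since p ≈ 0.1856 > α = 0.05, fail to reject H0; the data do not provide sufficient evidence against H0.

1.433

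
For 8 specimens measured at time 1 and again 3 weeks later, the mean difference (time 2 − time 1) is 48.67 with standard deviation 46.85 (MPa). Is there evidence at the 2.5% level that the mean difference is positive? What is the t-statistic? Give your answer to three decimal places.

2.938

H0: μ_d = 0; H1: μ_d > 0 (paired t-test on the differences, right-tailed).
t = d̄/(s_d/√n) = 48.67/(46.85/√8) = 2.938
df = n − 1 = 7
p-value = P(T ≥ 2.938) ≈ 0.0109
Since p ≈ 0.0109 < α = 0.025, reject H0; the evidence is statistically significant.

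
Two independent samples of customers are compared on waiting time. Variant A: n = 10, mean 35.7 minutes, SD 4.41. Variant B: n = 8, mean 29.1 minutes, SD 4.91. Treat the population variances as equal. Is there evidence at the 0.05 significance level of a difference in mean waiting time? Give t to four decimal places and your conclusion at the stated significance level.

Let group 1 = variant A, group 2 = variant B. H0: μ_1 = μ_2; H1: μ_1 ≠ μ_2 (two-sample pooled-variance t-test, two-sided).
s_p² = [(10−1)·4.41² + (8−1)·4.91²]/(10+8−2) = 21.4869
t = (35.7 − 29.1)/√[21.4869·(1/10 + 1/8)] = 3.0017
df = n₁ + n₂ − 2 = 16
Two-sided p-value ≈ 0.0084
Since p ≈ 0.0084 < α = 0.05, reject H0; the evidence is statistically significant.

t = 3.0017; reject H0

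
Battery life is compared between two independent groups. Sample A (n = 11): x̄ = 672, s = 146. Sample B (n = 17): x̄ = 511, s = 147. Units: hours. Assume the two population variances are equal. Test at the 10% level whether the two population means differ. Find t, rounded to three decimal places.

2.838

Let group 1 = sample A, group 2 = sample B. H0: μ_1 = μ_2; H1: μ_1 ≠ μ_2 (two-sample pooled-variance t-test, two-sided).
s_p² = [(11−1)·146² + (17−1)·147²]/(11+17−2) = 21496.3
t = (672 − 511)/√[21496.3·(1/11 + 1/17)] = 2.838
df = n₁ + n₂ − 2 = 26
Two-sided p-value ≈ 0.009
Since p ≈ 0.009 < α = 0.1, reject H0; the evidence is statistically significant.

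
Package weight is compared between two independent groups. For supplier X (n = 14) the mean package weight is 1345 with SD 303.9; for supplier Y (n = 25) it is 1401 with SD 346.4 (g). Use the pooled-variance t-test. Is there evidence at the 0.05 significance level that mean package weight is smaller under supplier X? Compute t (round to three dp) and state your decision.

Let group 1 = supplier X, group 2 = supplier Y. H0: μ_1 = μ_2; H1: μ_1 < μ_2 (two-sample pooled-variance t-test, left-tailed).
s_p² = [(14−1)·303.9² + (25−1)·346.4²]/(14+25−2) = 110282
t = (1345 − 1401)/√[110282·(1/14 + 1/25)] = -0.505
df = n₁ + n₂ − 2 = 37
p-value = P(T ≤ -0.505) ≈ 0.308
Since p ≈ 0.308 > α = 0.05, fail to reject H0; the evidence is not statistically significant.

t = -0.505; fail to reject H0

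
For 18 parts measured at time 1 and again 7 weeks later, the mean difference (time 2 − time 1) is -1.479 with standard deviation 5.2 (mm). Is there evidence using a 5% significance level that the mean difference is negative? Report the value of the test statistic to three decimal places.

H0: μ_d = 0; H1: μ_d < 0 (paired t-test on the differences, left-tailed).
t = d̄/(s_d/√n) = -1.479/(5.2/√18) = -1.207
df = n − 1 = 17
p-value = P(T ≤ -1.207) ≈ 0.122
Since p ≈ 0.122 > α = 0.05, fail to reject H0; the data do not provide sufficient evidence against H0.

-1.207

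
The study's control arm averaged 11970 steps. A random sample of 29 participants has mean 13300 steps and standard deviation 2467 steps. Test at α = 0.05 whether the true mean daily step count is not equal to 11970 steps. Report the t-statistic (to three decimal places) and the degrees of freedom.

t = 2.903, df = 28

H0: μ = 11970; H1: μ ≠ 11970 (one-sample t-test, two-sided).
t = (x̄ − μ₀)/(s/√n) = (13300 − 11970)/(2467/√29) = 2.903
df = n − 1 = 28
Two-sided p-value ≈ 0.0071
Since p ≈ 0.0071 < α = 0.05, reject H0; the evidence is statistically significant.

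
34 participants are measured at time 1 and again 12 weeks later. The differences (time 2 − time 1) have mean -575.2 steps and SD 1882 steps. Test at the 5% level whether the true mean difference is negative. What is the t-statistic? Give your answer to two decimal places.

H0: μ_d = 0; H1: μ_d < 0 (paired t-test on the differences, left-tailed).
t = d̄/(s_d/√n) = -575.2/(1882/√34) = -1.78
df = n − 1 = 33
p-value = P(T ≤ -1.78) ≈ 0.0420
Since p ≈ 0.0420 < α = 0.05, reject H0; the data support H1.

-1.78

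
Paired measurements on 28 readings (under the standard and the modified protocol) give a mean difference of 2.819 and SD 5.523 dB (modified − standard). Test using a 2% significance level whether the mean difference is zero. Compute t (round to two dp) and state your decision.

t = 2.70; reject H0

H0: μ_d = 0; H1: μ_d ≠ 0 (paired t-test on the differences, two-sided).
t = d̄/(s_d/√n) = 2.819/(5.523/√28) = 2.70
df = n − 1 = 27
Two-sided p-value ≈ 0.0118
Since p ≈ 0.0118 < α = 0.02, reject H0; the evidence is statistically significant.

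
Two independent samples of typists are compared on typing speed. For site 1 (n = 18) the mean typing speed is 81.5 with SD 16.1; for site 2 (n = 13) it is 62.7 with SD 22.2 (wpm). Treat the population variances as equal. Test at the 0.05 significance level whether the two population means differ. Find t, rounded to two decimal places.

Let group 1 = site 1, group 2 = site 2. H0: μ_1 = μ_2; H1: μ_1 ≠ μ_2 (two-sample pooled-variance t-test, two-sided).
s_p² = [(18−1)·16.1² + (13−1)·22.2²]/(18+13−2) = 355.884
t = (81.5 − 62.7)/√[355.884·(1/18 + 1/13)] = 2.74
df = n₁ + n₂ − 2 = 29
Two-sided p-value ≈ 0.0105
Since p ≈ 0.0105 < α = 0.05, reject H0; the data support H1.

2.74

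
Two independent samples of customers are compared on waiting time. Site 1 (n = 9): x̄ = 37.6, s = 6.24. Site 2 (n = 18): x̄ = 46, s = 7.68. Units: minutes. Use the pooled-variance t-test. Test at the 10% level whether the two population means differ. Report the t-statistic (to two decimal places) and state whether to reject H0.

t = -2.84; reject H0

Let group 1 = site 1, group 2 = site 2. H0: μ_1 = μ_2; H1: μ_1 ≠ μ_2 (two-sample pooled-variance t-test, two-sided).
s_p² = [(9−1)·6.24² + (18−1)·7.68²]/(9+18−2) = 52.5681
t = (37.6 − 46)/√[52.5681·(1/9 + 1/18)] = -2.84
df = n₁ + n₂ − 2 = 25
Two-sided p-value ≈ 0.0089
Since p ≈ 0.0089 < α = 0.1, reject H0; the data support H1.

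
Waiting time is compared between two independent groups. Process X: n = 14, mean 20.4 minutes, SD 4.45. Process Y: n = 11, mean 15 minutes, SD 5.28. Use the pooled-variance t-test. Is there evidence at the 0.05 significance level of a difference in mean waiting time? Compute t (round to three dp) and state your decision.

Let group 1 = process X, group 2 = process Y. H0: μ_1 = μ_2; H1: μ_1 ≠ μ_2 (two-sample pooled-variance t-test, two-sided).
s_p² = [(14−1)·4.45² + (11−1)·5.28²]/(14+11−2) = 23.3138
t = (20.4 − 15)/√[23.3138·(1/14 + 1/11)] = 2.776
df = n₁ + n₂ − 2 = 23
Two-sided p-value ≈ 0.0108
Since p ≈ 0.0108 < α = 0.05, reject H0; the data support H1.

t = 2.776; reject H0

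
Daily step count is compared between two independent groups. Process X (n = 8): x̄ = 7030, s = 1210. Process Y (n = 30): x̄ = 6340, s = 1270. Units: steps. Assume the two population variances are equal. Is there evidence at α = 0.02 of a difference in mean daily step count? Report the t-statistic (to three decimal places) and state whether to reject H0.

Let group 1 = process X, group 2 = process Y. H0: μ_1 = μ_2; H1: μ_1 ≠ μ_2 (two-sample pooled-variance t-test, two-sided).
s_p² = [(8−1)·1210² + (30−1)·1270²]/(8+30−2) = 1583970
t = (7030 − 6340)/√[1583970·(1/8 + 1/30)] = 1.378
df = n₁ + n₂ − 2 = 36
Two-sided p-value ≈ 0.177
Since p ≈ 0.177 > α = 0.02, fail to reject H0; the data do not provide sufficient evidence against H0.

t = 1.378; fail to reject H0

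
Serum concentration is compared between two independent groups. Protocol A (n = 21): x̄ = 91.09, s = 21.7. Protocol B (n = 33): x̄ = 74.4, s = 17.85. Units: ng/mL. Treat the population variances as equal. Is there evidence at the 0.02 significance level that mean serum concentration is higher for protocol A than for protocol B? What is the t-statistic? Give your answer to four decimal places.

Let group 1 = protocol A, group 2 = protocol B. H0: μ_1 = μ_2; H1: μ_1 > μ_2 (two-sample pooled-variance t-test, right-tailed).
s_p² = [(21−1)·21.7² + (33−1)·17.85²]/(21+33−2) = 377.187
t = (91.09 − 74.4)/√[377.187·(1/21 + 1/33)] = 3.0786
df = n₁ + n₂ − 2 = 52
p-value = P(T ≥ 3.0786) ≈ 0.002
Since p ≈ 0.002 < α = 0.02, reject H0; the evidence is statistically significant.

3.0786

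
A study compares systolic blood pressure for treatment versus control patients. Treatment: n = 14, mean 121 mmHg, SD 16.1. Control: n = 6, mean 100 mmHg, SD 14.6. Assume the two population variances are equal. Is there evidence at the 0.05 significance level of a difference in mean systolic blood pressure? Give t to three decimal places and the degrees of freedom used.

t = 2.742, df = 18

Let group 1 = treatment, group 2 = control. H0: μ_1 = μ_2; H1: μ_1 ≠ μ_2 (two-sample pooled-variance t-test, two-sided).
s_p² = [(14−1)·16.1² + (6−1)·14.6²]/(14+6−2) = 246.418
t = (121 − 100)/√[246.418·(1/14 + 1/6)] = 2.742
df = n₁ + n₂ − 2 = 18
Two-sided p-value ≈ 0.013
Since p ≈ 0.013 < α = 0.05, reject H0; the evidence is statistically significant.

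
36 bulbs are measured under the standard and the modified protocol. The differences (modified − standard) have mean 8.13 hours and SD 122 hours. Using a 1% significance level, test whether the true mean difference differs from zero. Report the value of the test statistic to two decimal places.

H0: μ_d = 0; H1: μ_d ≠ 0 (paired t-test on the differences, two-sided).
t = d̄/(s_d/√n) = 8.13/(122/√36) = 0.40
df = n − 1 = 35
Two-sided p-value ≈ 0.692
Since p ≈ 0.692 > α = 0.01, fail to reject H0; the evidence is not statistically significant.

0.40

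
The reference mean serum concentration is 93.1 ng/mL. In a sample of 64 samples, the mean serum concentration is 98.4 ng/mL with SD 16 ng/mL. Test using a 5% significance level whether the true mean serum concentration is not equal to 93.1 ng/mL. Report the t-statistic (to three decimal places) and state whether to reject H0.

t = 2.650; reject H0

H0: μ = 93.1; H1: μ ≠ 93.1 (one-sample t-test, two-sided).
t = (x̄ − μ₀)/(s/√n) = (98.4 − 93.1)/(16/√64) = 2.650
df = n − 1 = 63
Two-sided p-value ≈ 0.0102
Since p ≈ 0.0102 < α = 0.05, reject H0; the evidence is statistically significant.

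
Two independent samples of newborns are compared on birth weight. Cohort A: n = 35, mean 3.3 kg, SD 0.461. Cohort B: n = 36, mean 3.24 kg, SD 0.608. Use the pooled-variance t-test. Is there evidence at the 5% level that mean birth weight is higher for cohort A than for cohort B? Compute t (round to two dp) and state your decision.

t = 0.47; fail to reject H0

Let group 1 = cohort A, group 2 = cohort B. H0: μ_1 = μ_2; H1: μ_1 > μ_2 (two-sample pooled-variance t-test, right-tailed).
s_p² = [(35−1)·0.461² + (36−1)·0.608²]/(35+36−2) = 0.292231
t = (3.3 − 3.24)/√[0.292231·(1/35 + 1/36)] = 0.47
df = n₁ + n₂ − 2 = 69
p-value = P(T ≥ 0.47) ≈ 0.321
Since p ≈ 0.321 > α = 0.05, fail to reject H0; the evidence is not statistically significant.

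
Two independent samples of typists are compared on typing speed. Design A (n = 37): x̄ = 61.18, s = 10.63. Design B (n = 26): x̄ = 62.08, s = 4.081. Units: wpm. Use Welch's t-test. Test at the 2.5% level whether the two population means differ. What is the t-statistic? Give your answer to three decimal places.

Let group 1 = design A, group 2 = design B. H0: μ_1 = μ_2; H1: μ_1 ≠ μ_2 (Welch's two-sample t-test, two-sided).
t = (x̄_1 − x̄_2)/√(s_1²/n_1 + s_2²/n_2) = (61.18 − 62.08)/√(10.63²/37 + 4.081²/26) = -0.468
Welch–Satterthwaite df ≈ 49.55
Two-sided p-value ≈ 0.642
Since p ≈ 0.642 > α = 0.025, fail to reject H0; the evidence is not statistically significant.

-0.468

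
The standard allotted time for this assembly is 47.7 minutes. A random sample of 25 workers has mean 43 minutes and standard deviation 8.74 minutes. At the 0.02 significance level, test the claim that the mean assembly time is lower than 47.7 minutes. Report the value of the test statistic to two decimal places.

H0: μ = 47.7; H1: μ < 47.7 (one-sample t-test, left-tailed).
t = (x̄ − μ₀)/(s/√n) = (43 − 47.7)/(8.74/√25) = -2.69
df = n − 1 = 24
p-value = P(T ≤ -2.69) ≈ 0.0064
Since p ≈ 0.0064 < α = 0.02, reject H0; the data support H1.

-2.69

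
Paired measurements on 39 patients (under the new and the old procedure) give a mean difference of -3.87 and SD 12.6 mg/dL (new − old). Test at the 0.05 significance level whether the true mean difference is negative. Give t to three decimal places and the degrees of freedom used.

t = -1.918, df = 38

H0: μ_d = 0; H1: μ_d < 0 (paired t-test on the differences, left-tailed).
t = d̄/(s_d/√n) = -3.87/(12.6/√39) = -1.918
df = n − 1 = 38
p-value = P(T ≤ -1.918) ≈ 0.0313
Since p ≈ 0.0313 < α = 0.05, reject H0; the data support H1.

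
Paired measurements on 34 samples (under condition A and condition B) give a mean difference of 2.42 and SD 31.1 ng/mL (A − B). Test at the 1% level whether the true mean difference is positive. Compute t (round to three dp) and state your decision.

H0: μ_d = 0; H1: μ_d > 0 (paired t-test on the differences, right-tailed).
t = d̄/(s_d/√n) = 2.42/(31.1/√34) = 0.454
df = n − 1 = 33
p-value = P(T ≥ 0.454) ≈ 0.3265
Since p ≈ 0.3265 > α = 0.01, fail to reject H0; the evidence is not statistically significant.

t = 0.454; fail to reject H0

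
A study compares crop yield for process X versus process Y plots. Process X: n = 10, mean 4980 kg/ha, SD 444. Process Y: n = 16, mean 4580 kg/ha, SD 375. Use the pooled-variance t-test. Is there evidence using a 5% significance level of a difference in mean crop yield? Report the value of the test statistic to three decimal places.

2.467

Let group 1 = process X, group 2 = process Y. H0: μ_1 = μ_2; H1: μ_1 ≠ μ_2 (two-sample pooled-variance t-test, two-sided).
s_p² = [(10−1)·444² + (16−1)·375²]/(10+16−2) = 161817
t = (4980 − 4580)/√[161817·(1/10 + 1/16)] = 2.467
df = n₁ + n₂ − 2 = 24
Two-sided p-value ≈ 0.0212
Since p ≈ 0.0212 < α = 0.05, reject H0; the evidence is statistically significant.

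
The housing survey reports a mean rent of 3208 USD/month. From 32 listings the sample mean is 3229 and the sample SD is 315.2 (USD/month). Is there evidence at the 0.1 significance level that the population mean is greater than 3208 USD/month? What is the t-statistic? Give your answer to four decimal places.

0.3769

H0: μ = 3208; H1: μ > 3208 (one-sample t-test, right-tailed).
t = (x̄ − μ₀)/(s/√n) = (3229 − 3208)/(315.2/√32) = 0.3769
df = n − 1 = 31
p-value = P(T ≥ 0.3769) ≈ 0.354
Since p ≈ 0.354 > α = 0.1, fail to reject H0; the data do not provide sufficient evidence against H0.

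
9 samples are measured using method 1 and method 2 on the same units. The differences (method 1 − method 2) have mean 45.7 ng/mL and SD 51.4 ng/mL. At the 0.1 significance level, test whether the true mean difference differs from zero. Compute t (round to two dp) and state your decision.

H0: μ_d = 0; H1: μ_d ≠ 0 (paired t-test on the differences, two-sided).
t = d̄/(s_d/√n) = 45.7/(51.4/√9) = 2.67
df = n − 1 = 8
Two-sided p-value ≈ 0.0285
Since p ≈ 0.0285 < α = 0.1, reject H0; the evidence is statistically significant.

t = 2.67; reject H0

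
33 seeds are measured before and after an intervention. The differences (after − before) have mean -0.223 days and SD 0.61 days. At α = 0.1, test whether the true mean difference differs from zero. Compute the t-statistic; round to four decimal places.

-2.1001

H0: μ_d = 0; H1: μ_d ≠ 0 (paired t-test on the differences, two-sided).
t = d̄/(s_d/√n) = -0.223/(0.61/√33) = -2.1001
df = n − 1 = 32
Two-sided p-value ≈ 0.044
Since p ≈ 0.044 < α = 0.1, reject H0; the data support H1.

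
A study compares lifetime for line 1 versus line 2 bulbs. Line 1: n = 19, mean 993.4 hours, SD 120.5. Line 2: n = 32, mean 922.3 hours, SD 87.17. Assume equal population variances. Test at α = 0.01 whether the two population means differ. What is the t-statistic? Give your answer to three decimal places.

2.438

Let group 1 = line 1, group 2 = line 2. H0: μ_1 = μ_2; H1: μ_1 ≠ μ_2 (two-sample pooled-variance t-test, two-sided).
s_p² = [(19−1)·120.5² + (32−1)·87.17²]/(19+32−2) = 10141.3
t = (993.4 − 922.3)/√[10141.3·(1/19 + 1/32)] = 2.438
df = n₁ + n₂ − 2 = 49
Two-sided p-value ≈ 0.0185
Since p ≈ 0.0185 > α = 0.01, fail to reject H0; the evidence is not statistically significant.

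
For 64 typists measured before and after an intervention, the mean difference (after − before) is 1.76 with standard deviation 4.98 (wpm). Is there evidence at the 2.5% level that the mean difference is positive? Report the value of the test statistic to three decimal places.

H0: μ_d = 0; H1: μ_d > 0 (paired t-test on the differences, right-tailed).
t = d̄/(s_d/√n) = 1.76/(4.98/√64) = 2.827
df = n − 1 = 63
p-value = P(T ≥ 2.827) ≈ 0.0031
Since p ≈ 0.0031 < α = 0.025, reject H0; the data support H1.

2.827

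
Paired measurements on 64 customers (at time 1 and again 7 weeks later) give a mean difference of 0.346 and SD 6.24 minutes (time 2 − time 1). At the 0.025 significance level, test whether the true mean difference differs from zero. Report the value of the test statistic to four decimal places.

0.4436

H0: μ_d = 0; H1: μ_d ≠ 0 (paired t-test on the differences, two-sided).
t = d̄/(s_d/√n) = 0.346/(6.24/√64) = 0.4436
df = n − 1 = 63
Two-sided p-value ≈ 0.659
Since p ≈ 0.659 > α = 0.025, fail to reject H0; the evidence is not statistically significant.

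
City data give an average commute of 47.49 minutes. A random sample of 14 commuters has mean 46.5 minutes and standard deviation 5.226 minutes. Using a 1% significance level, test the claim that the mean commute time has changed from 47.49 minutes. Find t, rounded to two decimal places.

-0.71

H0: μ = 47.49; H1: μ ≠ 47.49 (one-sample t-test, two-sided).
t = (x̄ − μ₀)/(s/√n) = (46.5 − 47.49)/(5.226/√14) = -0.71
df = n − 1 = 13
Two-sided p-value ≈ 0.4910
Since p ≈ 0.4910 > α = 0.01, fail to reject H0; the data do not provide sufficient evidence against H0.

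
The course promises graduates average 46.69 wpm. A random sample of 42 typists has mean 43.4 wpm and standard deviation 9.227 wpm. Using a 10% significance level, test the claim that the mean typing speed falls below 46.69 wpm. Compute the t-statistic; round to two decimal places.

-2.31

H0: μ = 46.69; H1: μ < 46.69 (one-sample t-test, left-tailed).
t = (x̄ − μ₀)/(s/√n) = (43.4 − 46.69)/(9.227/√42) = -2.31
df = n − 1 = 41
p-value = P(T ≤ -2.31) ≈ 0.013
Since p ≈ 0.013 < α = 0.1, reject H0; the evidence is statistically significant.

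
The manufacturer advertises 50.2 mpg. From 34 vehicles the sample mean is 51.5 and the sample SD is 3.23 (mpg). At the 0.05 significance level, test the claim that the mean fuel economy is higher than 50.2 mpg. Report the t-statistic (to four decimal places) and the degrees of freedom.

t = 2.3468, df = 33

H0: μ = 50.2; H1: μ > 50.2 (one-sample t-test, right-tailed).
t = (x̄ − μ₀)/(s/√n) = (51.5 − 50.2)/(3.23/√34) = 2.3468
df = n − 1 = 33
p-value = P(T ≥ 2.3468) ≈ 0.0125
Since p ≈ 0.0125 < α = 0.05, reject H0; the data support H1.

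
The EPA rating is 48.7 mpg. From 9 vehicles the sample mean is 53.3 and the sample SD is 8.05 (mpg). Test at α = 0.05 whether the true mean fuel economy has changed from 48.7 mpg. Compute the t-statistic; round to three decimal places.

1.714

H0: μ = 48.7; H1: μ ≠ 48.7 (one-sample t-test, two-sided).
t = (x̄ − μ₀)/(s/√n) = (53.3 − 48.7)/(8.05/√9) = 1.714
df = n − 1 = 8
Two-sided p-value ≈ 0.1248
Since p ≈ 0.1248 > α = 0.05, fail to reject H0; the evidence is not statistically significant.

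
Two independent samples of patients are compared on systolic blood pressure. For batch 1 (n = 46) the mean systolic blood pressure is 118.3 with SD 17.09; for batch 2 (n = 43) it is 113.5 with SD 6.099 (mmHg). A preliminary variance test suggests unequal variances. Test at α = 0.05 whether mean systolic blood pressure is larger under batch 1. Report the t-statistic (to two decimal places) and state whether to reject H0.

t = 1.79; reject H0

Let group 1 = batch 1, group 2 = batch 2. H0: μ_1 = μ_2; H1: μ_1 > μ_2 (Welch's two-sample t-test, right-tailed).
t = (x̄_1 − x̄_2)/√(s_1²/n_1 + s_2²/n_2) = (118.3 − 113.5)/√(17.09²/46 + 6.099²/43) = 1.79
Welch–Satterthwaite df ≈ 56.96
p-value = P(T ≥ 1.79) ≈ 0.0396
Since p ≈ 0.0396 < α = 0.05, reject H0; the evidence is statistically significant.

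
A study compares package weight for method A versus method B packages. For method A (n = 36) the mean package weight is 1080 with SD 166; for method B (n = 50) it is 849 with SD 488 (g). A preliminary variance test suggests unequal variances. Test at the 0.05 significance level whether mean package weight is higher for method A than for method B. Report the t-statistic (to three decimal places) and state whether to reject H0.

Let group 1 = method A, group 2 = method B. H0: μ_1 = μ_2; H1: μ_1 > μ_2 (Welch's two-sample t-test, right-tailed).
t = (x̄_1 − x̄_2)/√(s_1²/n_1 + s_2²/n_2) = (1080 − 849)/√(166²/36 + 488²/50) = 3.107
Welch–Satterthwaite df ≈ 63.71
p-value = P(T ≥ 3.107) ≈ 0.001
Since p ≈ 0.001 < α = 0.05, reject H0; the data support H1.

t = 3.107; reject H0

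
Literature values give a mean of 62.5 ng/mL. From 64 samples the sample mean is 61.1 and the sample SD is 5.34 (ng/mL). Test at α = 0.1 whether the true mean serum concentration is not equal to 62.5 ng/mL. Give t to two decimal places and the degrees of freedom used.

H0: μ = 62.5; H1: μ ≠ 62.5 (one-sample t-test, two-sided).
t = (x̄ − μ₀)/(s/√n) = (61.1 − 62.5)/(5.34/√64) = -2.10
df = n − 1 = 63
Two-sided p-value ≈ 0.040
Since p ≈ 0.040 < α = 0.1, reject H0; the evidence is statistically significant.

t = -2.10, df = 63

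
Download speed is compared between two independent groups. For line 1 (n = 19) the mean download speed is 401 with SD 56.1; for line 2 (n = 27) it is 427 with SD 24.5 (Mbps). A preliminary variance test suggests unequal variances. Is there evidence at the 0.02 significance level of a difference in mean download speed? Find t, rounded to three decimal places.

Let group 1 = line 1, group 2 = line 2. H0: μ_1 = μ_2; H1: μ_1 ≠ μ_2 (Welch's two-sample t-test, two-sided).
t = (x̄_1 − x̄_2)/√(s_1²/n_1 + s_2²/n_2) = (401 − 427)/√(56.1²/19 + 24.5²/27) = -1.897
Welch–Satterthwaite df ≈ 22.87
Two-sided p-value ≈ 0.0705
Since p ≈ 0.0705 > α = 0.02, fail to reject H0; the data do not provide sufficient evidence against H0.

-1.897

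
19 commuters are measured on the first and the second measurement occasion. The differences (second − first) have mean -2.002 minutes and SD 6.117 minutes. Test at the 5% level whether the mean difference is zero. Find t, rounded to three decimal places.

H0: μ_d = 0; H1: μ_d ≠ 0 (paired t-test on the differences, two-sided).
t = d̄/(s_d/√n) = -2.002/(6.117/√19) = -1.427
df = n − 1 = 18
Two-sided p-value ≈ 0.1708
Since p ≈ 0.1708 > α = 0.05, fail to reject H0; the data do not provide sufficient evidence against H0.

-1.427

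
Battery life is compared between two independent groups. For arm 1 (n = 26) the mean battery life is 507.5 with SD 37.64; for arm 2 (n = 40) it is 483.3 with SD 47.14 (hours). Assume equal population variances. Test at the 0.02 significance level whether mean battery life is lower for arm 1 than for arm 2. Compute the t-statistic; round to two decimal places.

Let group 1 = arm 1, group 2 = arm 2. H0: μ_1 = μ_2; H1: μ_1 < μ_2 (two-sample pooled-variance t-test, left-tailed).
s_p² = [(26−1)·37.64² + (40−1)·47.14²]/(26+40−2) = 1907.57
t = (507.5 − 483.3)/√[1907.57·(1/26 + 1/40)] = 2.20
df = n₁ + n₂ − 2 = 64
p-value = P(T ≤ 2.20) ≈ 0.984
Since p ≈ 0.984 > α = 0.02, fail to reject H0; the data do not provide sufficient evidence against H0.

2.20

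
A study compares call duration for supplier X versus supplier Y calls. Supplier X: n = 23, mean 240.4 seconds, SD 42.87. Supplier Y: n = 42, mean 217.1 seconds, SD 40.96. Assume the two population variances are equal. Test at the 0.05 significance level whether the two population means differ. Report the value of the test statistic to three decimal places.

2.157

Let group 1 = supplier X, group 2 = supplier Y. H0: μ_1 = μ_2; H1: μ_1 ≠ μ_2 (two-sample pooled-variance t-test, two-sided).
s_p² = [(23−1)·42.87² + (42−1)·40.96²]/(23+42−2) = 1733.63
t = (240.4 − 217.1)/√[1733.63·(1/23 + 1/42)] = 2.157
df = n₁ + n₂ − 2 = 63
Two-sided p-value ≈ 0.0348
Since p ≈ 0.0348 < α = 0.05, reject H0; the data support H1.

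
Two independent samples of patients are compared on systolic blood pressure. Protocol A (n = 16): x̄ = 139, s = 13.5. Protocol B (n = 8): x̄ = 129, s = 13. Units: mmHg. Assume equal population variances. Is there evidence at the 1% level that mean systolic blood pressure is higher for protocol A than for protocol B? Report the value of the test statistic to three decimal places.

1.731

Let group 1 = protocol A, group 2 = protocol B. H0: μ_1 = μ_2; H1: μ_1 > μ_2 (two-sample pooled-variance t-test, right-tailed).
s_p² = [(16−1)·13.5² + (8−1)·13²]/(16+8−2) = 178.034
t = (139 − 129)/√[178.034·(1/16 + 1/8)] = 1.731
df = n₁ + n₂ − 2 = 22
p-value = P(T ≥ 1.731) ≈ 0.0487
Since p ≈ 0.0487 > α = 0.01, fail to reject H0; the evidence is not statistically significant.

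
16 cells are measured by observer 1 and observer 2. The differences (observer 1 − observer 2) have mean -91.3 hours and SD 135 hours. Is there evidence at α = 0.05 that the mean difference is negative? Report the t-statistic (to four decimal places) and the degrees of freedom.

H0: μ_d = 0; H1: μ_d < 0 (paired t-test on the differences, left-tailed).
t = d̄/(s_d/√n) = -91.3/(135/√16) = -2.7052
df = n − 1 = 15
p-value = P(T ≤ -2.7052) ≈ 0.008
Since p ≈ 0.008 < α = 0.05, reject H0; the evidence is statistically significant.

t = -2.7052, df = 15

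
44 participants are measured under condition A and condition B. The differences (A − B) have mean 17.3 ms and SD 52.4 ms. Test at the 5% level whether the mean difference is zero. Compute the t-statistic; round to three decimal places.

H0: μ_d = 0; H1: μ_d ≠ 0 (paired t-test on the differences, two-sided).
t = d̄/(s_d/√n) = 17.3/(52.4/√44) = 2.190
df = n − 1 = 43
Two-sided p-value ≈ 0.034
Since p ≈ 0.034 < α = 0.05, reject H0; the evidence is statistically significant.

2.190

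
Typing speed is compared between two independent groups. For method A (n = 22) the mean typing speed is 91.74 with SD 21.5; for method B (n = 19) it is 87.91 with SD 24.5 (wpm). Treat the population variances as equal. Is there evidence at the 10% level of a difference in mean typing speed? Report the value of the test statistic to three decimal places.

Let group 1 = method A, group 2 = method B. H0: μ_1 = μ_2; H1: μ_1 ≠ μ_2 (two-sample pooled-variance t-test, two-sided).
s_p² = [(22−1)·21.5² + (19−1)·24.5²]/(22+19−2) = 525.942
t = (91.74 − 87.91)/√[525.942·(1/22 + 1/19)] = 0.533
df = n₁ + n₂ − 2 = 39
Two-sided p-value ≈ 0.5969
Since p ≈ 0.5969 > α = 0.1, fail to reject H0; the data do not provide sufficient evidence against H0.

0.533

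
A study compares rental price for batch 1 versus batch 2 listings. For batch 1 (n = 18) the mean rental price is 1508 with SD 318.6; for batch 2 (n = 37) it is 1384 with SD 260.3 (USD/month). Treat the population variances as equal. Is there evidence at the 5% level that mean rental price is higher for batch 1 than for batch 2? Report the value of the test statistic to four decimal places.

1.5393

Let group 1 = batch 1, group 2 = batch 2. H0: μ_1 = μ_2; H1: μ_1 > μ_2 (two-sample pooled-variance t-test, right-tailed).
s_p² = [(18−1)·318.6² + (37−1)·260.3²]/(18+37−2) = 78581.5
t = (1508 − 1384)/√[78581.5·(1/18 + 1/37)] = 1.5393
df = n₁ + n₂ − 2 = 53
p-value = P(T ≥ 1.5393) ≈ 0.0648
Since p ≈ 0.0648 > α = 0.05, fail to reject H0; the data do not provide sufficient evidence against H0.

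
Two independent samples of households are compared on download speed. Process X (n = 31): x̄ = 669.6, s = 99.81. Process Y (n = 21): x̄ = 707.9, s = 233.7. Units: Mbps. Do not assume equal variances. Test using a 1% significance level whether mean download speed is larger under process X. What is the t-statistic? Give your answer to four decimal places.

-0.7085

Let group 1 = process X, group 2 = process Y. H0: μ_1 = μ_2; H1: μ_1 > μ_2 (Welch's two-sample t-test, right-tailed).
t = (x̄_1 − x̄_2)/√(s_1²/n_1 + s_2²/n_2) = (669.6 − 707.9)/√(99.81²/31 + 233.7²/21) = -0.7085
Welch–Satterthwaite df ≈ 24.99
p-value = P(T ≥ -0.7085) ≈ 0.7574
Since p ≈ 0.7574 > α = 0.01, fail to reject H0; the data do not provide sufficient evidence against H0.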